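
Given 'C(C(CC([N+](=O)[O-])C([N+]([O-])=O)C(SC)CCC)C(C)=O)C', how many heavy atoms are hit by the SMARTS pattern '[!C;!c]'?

The query [!C;!c] means: neither aliphatic nor aromatic carbon — same as [!#6].
Check the 21 heavy atoms by environment: 13× C → no; 3× O → match; 2× N (charge +1) → match; 2× O (charge -1) → match; 1× S → match.
Summing the matching environments: 3 + 2 + 2 + 1 = 8 matching atoms.

8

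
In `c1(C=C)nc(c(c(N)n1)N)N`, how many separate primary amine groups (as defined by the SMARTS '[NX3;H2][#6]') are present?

3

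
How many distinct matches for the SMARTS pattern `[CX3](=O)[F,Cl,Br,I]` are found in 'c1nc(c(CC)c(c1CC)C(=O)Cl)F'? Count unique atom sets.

[CX3](=O)[F,Cl,Br,I] is the SMARTS for an acyl halide: a carbonyl carbon bonded to a halogen.
Exactly one fragment in the molecule meets all constraints, giving 1 match.

1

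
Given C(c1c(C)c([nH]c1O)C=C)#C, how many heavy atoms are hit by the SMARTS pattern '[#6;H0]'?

5

The query [#6;H0] means: any carbon with no attached hydrogen.
Check the 11 heavy atoms by environment: 1× n (aromatic, H1) → no; 4× c (aromatic, H0) → match; 2× C (H1) → no; 1× C (H2) → no; 1× C (H3) → no; 1× C (H0) → match; 1× O (H1) → no.
Summing the matching environments: 4 + 1 = 5 matching atoms.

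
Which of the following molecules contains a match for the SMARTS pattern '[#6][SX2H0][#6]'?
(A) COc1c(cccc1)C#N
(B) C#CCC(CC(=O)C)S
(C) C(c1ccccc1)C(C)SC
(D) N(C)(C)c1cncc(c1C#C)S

C

[#6][SX2H0][#6] describes an aliphatic sulfur bridging two carbons with no H on the sulfur (a thioether).
(A) has a methoxy ether (-OCH3) but the bridging atom is O, not S.
(B) has a thiol (-SH) but the sulfur has H1, not H0 bridging two carbons.
(C) contains a methylthio ether (-SCH3), which satisfies every atom and bond constraint.
(D) has a thiol (-SH) but the sulfur has H1, not H0 bridging two carbons.
So the answer is (C).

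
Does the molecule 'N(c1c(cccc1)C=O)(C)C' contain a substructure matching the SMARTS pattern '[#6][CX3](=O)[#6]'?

No

The pattern [#6][CX3](=O)[#6] describes a carbonyl carbon (no H) flanked by two carbons — a ketone.
The closest candidate here is an aldehyde (-CHO), but the carbonyl carbon has H1, so it is not flanked by two carbons. No other fragment satisfies the full query, so there is no match.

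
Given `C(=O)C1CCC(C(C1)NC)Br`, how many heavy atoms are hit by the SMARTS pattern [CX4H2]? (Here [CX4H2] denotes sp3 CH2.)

The query [CX4H2] means: sp3 carbon (X4) with exactly two hydrogens.
Check the 11 heavy atoms by environment: 3× C (H1, X4) → no; 3× C (H2, X4) → match; 1× Br (H0, X1) → no; 1× C (H1, X3) → no; 1× O (H0, X1) → no; 1× N (H1, X3) → no; 1× C (H3, X4) → no.
That gives 3 matching atoms.

3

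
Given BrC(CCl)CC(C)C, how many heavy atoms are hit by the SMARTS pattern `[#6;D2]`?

The query [#6;D2] means: any carbon bonded to exactly two heavy atoms.
Check the 8 heavy atoms by environment: 2× C (D2) → match; 2× C (D3) → no; 2× C (D1) → no; 1× Br (D1) → no; 1× Cl (D1) → no.
That gives 2 matching atoms.

2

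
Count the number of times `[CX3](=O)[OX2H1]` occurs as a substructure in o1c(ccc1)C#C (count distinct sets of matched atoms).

0

[CX3](=O)[OX2H1] is the SMARTS for a carboxylic acid: an sp2 carbon double-bonded to O and single-bonded to an -OH oxygen.
No fragment in the molecule satisfies every constraint, giving 0 matches.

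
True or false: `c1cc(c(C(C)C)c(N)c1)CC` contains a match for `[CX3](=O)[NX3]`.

The pattern [CX3](=O)[NX3] describes a carbonyl carbon bonded to a trivalent nitrogen — an amide.
The closest candidate here is a primary amino group (-NH2), but the -NH2 is not attached to a carbonyl carbon. No other fragment satisfies the full query, so there is no match.

False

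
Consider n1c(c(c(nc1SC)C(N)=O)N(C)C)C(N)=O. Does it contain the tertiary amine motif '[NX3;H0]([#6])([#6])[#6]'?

Yes

The pattern [NX3;H0]([#6])([#6])[#6] describes a trivalent nitrogen with no H, bonded to three carbons — a tertiary amine.
The molecule carries a dimethylamino group (-N(CH3)2), whose atoms satisfy every constraint of the query, so the pattern matches.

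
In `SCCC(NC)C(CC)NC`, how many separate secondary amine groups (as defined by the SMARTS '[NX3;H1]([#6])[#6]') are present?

2

[NX3;H1]([#6])[#6] is the SMARTS for a secondary amine: a trivalent nitrogen with one H, bonded to two carbons.
The molecule carries 2 separate instances of an N-methylamino group (-NHCH3) meeting every constraint; each maps to a distinct set of atoms, giving 2 matches.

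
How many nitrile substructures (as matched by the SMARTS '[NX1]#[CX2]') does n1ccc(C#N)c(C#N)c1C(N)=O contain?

[NX1]#[CX2] is the SMARTS for a nitrile: a nitrogen triple-bonded to a two-connected carbon.
The molecule carries 2 separate instances of a nitrile (-C#N) meeting every constraint; each maps to a distinct set of atoms, giving 2 matches.

2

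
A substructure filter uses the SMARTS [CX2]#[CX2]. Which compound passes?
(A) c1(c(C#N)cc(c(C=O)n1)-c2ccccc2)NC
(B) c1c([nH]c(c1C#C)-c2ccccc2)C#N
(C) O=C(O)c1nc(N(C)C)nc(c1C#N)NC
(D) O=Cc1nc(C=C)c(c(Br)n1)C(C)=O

B

[CX2]#[CX2] describes a carbon-carbon triple bond (an alkyne).
(A) has a nitrile (-C#N) but the triple bond is C#N, not C#C.
(B) contains an ethynyl group (-C#CH), which satisfies every atom and bond constraint.
(C) has a nitrile (-C#N) but the triple bond is C#N, not C#C.
(D) has a vinyl group (-CH=CH2) but the C=C is a double bond; both carbons are CX3, not CX2.
So the answer is (B).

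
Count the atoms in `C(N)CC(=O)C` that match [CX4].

Check the 6 heavy atoms by environment: 3× C (X4) → match; 1× N (X3) → no; 1× C (X3) → no; 1× O (X1) → no.
That gives 3 matching atoms.

3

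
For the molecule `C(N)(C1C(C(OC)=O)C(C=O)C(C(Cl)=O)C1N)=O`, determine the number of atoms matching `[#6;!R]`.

5

Check the 18 heavy atoms by environment: 5× C (in 5-ring) → no; 5× C (acyclic) → match; 5× O (acyclic) → no; 2× N (acyclic) → no; 1× Cl (acyclic) → no.
That gives 5 matching atoms.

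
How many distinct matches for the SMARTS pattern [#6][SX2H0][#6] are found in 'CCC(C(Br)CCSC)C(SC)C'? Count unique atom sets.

[#6][SX2H0][#6] is the SMARTS for a thioether: an aliphatic sulfur bridging two carbons with no H on the sulfur.
The molecule carries 2 separate instances of a methylthio ether (-SCH3) meeting every constraint; each maps to a distinct set of atoms, giving 2 matches.

2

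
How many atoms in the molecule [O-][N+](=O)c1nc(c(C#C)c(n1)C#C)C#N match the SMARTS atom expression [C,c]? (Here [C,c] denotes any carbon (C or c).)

The query [C,c] means: comma = OR; matches aliphatic or aromatic carbon — same as #6.
Check the 15 heavy atoms by environment: 2× n (aromatic) → no; 4× c (aromatic) → match; 5× C → match; 1× N → no; 1× N (charge +1) → no; 1× O (charge -1) → no; 1× O → no.
Summing the matching environments: 4 + 5 = 9 matching atoms.

9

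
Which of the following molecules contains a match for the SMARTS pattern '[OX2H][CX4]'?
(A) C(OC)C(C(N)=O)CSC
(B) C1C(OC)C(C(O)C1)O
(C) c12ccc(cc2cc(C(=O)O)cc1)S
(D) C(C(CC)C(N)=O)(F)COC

[OX2H][CX4] describes a hydroxyl oxygen bound to an sp3 (X4) carbon (an aliphatic alcohol).
(A) has a methoxy ether (-OCH3) but the oxygen has H0 (ether), not H1.
(B) contains a hydroxyl group (-OH), which satisfies every atom and bond constraint.
(C) has a carboxylic acid group (-C(=O)OH) but the -OH is on a CX3 carbonyl carbon, not a CX4 carbon.
(D) has a methoxy ether (-OCH3) but the oxygen has H0 (ether), not H1.
So the answer is (B).

B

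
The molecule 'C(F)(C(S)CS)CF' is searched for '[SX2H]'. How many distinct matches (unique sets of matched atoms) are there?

[SX2H] is the SMARTS for a thiol: an aliphatic sulfur with two connections, one being H.
The molecule carries 2 separate instances of a thiol (-SH) meeting every constraint; each maps to a distinct set of atoms, giving 2 matches.

2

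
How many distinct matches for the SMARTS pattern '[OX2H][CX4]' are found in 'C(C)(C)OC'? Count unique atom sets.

[OX2H][CX4] is the SMARTS for an aliphatic alcohol: a hydroxyl oxygen bound to an sp3 (X4) carbon.
The molecule has a methoxy ether (-OCH3), but the oxygen has H0 (ether), not H1; nothing else fits, so there are 0 matches.

0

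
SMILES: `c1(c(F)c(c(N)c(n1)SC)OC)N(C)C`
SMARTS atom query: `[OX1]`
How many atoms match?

0

The query [OX1] means: aliphatic oxygen with one total connection — typically a carbonyl =O or an oxide.
Check the 15 heavy atoms by environment: 1× n (aromatic, X2) → no; 5× c (aromatic, X3) → no; 1× S (X2) → no; 4× C (X4) → no; 2× N (X3) → no; 1× O (X2) → no; 1× F (X1) → no.
No environment satisfies the query, so 0 matching atoms.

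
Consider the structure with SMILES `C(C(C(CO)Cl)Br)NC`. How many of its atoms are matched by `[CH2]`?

2

The query [CH2] means: aliphatic carbon with exactly two hydrogens.
Check the 9 heavy atoms by environment: 2× C (H2) → match; 2× C (H1) → no; 1× N (H1) → no; 1× C (H3) → no; 1× Cl (H0) → no; 1× Br (H0) → no; 1× O (H1) → no.
That gives 2 matching atoms.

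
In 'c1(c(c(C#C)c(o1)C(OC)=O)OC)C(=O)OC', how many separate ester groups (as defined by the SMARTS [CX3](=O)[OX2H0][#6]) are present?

2

[CX3](=O)[OX2H0][#6] is the SMARTS for an ester: a carbonyl carbon bonded to an oxygen that is itself bonded to carbon (no H on that O).
The molecule carries 2 separate instances of a methyl-ester group (-C(=O)OCH3) meeting every constraint; each maps to a distinct set of atoms, giving 2 matches.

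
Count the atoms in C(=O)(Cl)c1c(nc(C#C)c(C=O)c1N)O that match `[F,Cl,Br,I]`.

1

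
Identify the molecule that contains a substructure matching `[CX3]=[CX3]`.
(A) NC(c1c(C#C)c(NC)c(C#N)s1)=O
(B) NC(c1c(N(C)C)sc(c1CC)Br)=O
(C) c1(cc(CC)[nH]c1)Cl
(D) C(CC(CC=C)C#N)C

D

[CX3]=[CX3] describes a non-aromatic C=C double bond between two sp2 carbons (an alkene).
(A) has an ethynyl group (-C#CH) but the C-C bond is a triple bond, not a double bond.
(B) has an ethyl group (-CH2CH3) but its C-C bond is a single bond between CX4 carbons, not CX3=CX3.
(C) has an ethyl group (-CH2CH3) but its C-C bond is a single bond between CX4 carbons, not CX3=CX3.
(D) contains a vinyl group (-CH=CH2), which satisfies every atom and bond constraint.
So the answer is (D).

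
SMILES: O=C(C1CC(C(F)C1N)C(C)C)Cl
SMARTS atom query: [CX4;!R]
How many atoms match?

3

The query [CX4;!R] means: aliphatic carbon with four total connections, not in a ring.
Check the 13 heavy atoms by environment: 5× C (X4, in 5-ring) → no; 3× C (X4, acyclic) → match; 1× N (X3, acyclic) → no; 1× F (X1, acyclic) → no; 1× C (X3, acyclic) → no; 1× O (X1, acyclic) → no; 1× Cl (X1, acyclic) → no.
That gives 3 matching atoms.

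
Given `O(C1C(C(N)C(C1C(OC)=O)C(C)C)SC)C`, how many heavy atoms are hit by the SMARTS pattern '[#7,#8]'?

4

The query [#7,#8] means: nitrogen or oxygen (comma = OR).
Check the 17 heavy atoms by environment: 12× C → no; 3× O → match; 1× S → no; 1× N → match.
Summing the matching environments: 3 + 1 = 4 matching atoms.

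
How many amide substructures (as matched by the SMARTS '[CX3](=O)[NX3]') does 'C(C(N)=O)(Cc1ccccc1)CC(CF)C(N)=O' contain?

2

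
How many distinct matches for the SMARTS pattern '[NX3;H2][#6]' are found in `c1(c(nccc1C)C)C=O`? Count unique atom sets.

0

[NX3;H2][#6] is the SMARTS for a primary amine: a trivalent nitrogen with two H attached to carbon.
No fragment in the molecule satisfies every constraint, giving 0 matches.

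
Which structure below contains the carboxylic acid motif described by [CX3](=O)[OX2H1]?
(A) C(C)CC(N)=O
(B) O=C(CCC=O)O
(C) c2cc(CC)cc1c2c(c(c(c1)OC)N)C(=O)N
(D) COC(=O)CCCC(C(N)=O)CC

[CX3](=O)[OX2H1] describes an sp2 carbon double-bonded to O and single-bonded to an -OH oxygen (a carboxylic acid).
(A) has a primary amide (-C(=O)NH2) but the carbonyl is bonded to N, not to an -OH oxygen.
(B) contains a carboxylic acid group (-C(=O)OH), which satisfies every atom and bond constraint.
(C) has a primary amide (-C(=O)NH2) but the carbonyl is bonded to N, not to an -OH oxygen.
(D) has a methyl-ester group (-C(=O)OCH3) but the singly-bonded O has no H (OX2H0, not OX2H1).
So the answer is (B).

B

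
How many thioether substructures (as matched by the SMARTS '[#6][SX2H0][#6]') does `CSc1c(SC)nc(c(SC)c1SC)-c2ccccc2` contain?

4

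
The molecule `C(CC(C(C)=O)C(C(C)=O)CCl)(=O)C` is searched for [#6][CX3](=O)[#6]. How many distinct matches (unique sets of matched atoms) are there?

3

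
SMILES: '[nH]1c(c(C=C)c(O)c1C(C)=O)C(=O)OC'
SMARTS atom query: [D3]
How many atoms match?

The query [D3] means: atom with exactly three heavy-atom neighbours.
Check the 15 heavy atoms by environment: 1× n (aromatic, D2) → no; 4× c (aromatic, D3) → match; 1× C (D2) → no; 3× C (D1) → no; 2× C (D3) → match; 3× O (D1) → no; 1× O (D2) → no.
Summing the matching environments: 4 + 2 = 6 matching atoms.

6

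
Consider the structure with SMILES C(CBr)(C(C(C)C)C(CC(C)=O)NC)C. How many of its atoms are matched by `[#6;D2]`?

Check the 15 heavy atoms by environment: 2× C (D2) → match; 5× C (D3) → no; 1× Br (D1) → no; 5× C (D1) → no; 1× N (D2) → no; 1× O (D1) → no.
That gives 2 matching atoms.

2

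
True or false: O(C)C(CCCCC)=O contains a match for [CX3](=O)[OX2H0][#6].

True

The pattern [CX3](=O)[OX2H0][#6] describes a carbonyl carbon bonded to an oxygen that is itself bonded to carbon (no H on that O) — an ester.
The molecule carries a methyl-ester group (-C(=O)OCH3), whose atoms satisfy every constraint of the query, so the pattern matches.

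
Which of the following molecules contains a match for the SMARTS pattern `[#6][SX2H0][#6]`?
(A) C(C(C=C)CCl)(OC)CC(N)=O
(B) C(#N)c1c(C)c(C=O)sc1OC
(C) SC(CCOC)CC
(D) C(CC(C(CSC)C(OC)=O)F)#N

D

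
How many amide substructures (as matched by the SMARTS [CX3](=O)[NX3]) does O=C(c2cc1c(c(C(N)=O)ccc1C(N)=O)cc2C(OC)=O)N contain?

3

[CX3](=O)[NX3] is the SMARTS for an amide: a carbonyl carbon bonded to a trivalent nitrogen.
The molecule carries 3 separate instances of a primary amide (-C(=O)NH2) meeting every constraint; each maps to a distinct set of atoms, giving 3 matches.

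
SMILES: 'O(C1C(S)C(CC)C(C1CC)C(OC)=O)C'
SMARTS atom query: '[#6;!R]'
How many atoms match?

7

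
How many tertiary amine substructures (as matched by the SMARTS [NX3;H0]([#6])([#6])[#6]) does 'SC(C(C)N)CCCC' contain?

[NX3;H0]([#6])([#6])[#6] is the SMARTS for a tertiary amine: a trivalent nitrogen with no H, bonded to three carbons.
The molecule has a primary amino group (-NH2), but the nitrogen has H2, not H0 with three carbons; nothing else fits, so there are 0 matches.

0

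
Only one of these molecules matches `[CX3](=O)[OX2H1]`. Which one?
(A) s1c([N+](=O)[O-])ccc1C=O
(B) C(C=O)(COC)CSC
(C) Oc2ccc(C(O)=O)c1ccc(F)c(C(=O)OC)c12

C

[CX3](=O)[OX2H1] describes an sp2 carbon double-bonded to O and single-bonded to an -OH oxygen (a carboxylic acid).
(A) has an aldehyde (-CHO) but there is no singly-bonded oxygen on the carbonyl carbon.
(B) has an aldehyde (-CHO) but there is no singly-bonded oxygen on the carbonyl carbon.
(C) contains a carboxylic acid group (-C(=O)OH), which satisfies every atom and bond constraint.
So the answer is (C).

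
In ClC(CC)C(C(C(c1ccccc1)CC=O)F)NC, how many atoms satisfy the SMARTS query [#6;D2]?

The query [#6;D2] means: any carbon bonded to exactly two heavy atoms.
Check the 19 heavy atoms by environment: 3× C (D2) → match; 4× C (D3) → no; 2× C (D1) → no; 1× c (aromatic, D3) → no; 5× c (aromatic, D2) → match; 1× Cl (D1) → no; 1× N (D2) → no; 1× F (D1) → no; 1× O (D1) → no.
Summing the matching environments: 3 + 5 = 8 matching atoms.

8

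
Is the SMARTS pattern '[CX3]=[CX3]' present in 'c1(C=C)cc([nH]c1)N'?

Yes

The pattern [CX3]=[CX3] describes a non-aromatic C=C double bond between two sp2 carbons — an alkene.
The molecule carries a vinyl group (-CH=CH2), whose atoms satisfy every constraint of the query, so the pattern matches.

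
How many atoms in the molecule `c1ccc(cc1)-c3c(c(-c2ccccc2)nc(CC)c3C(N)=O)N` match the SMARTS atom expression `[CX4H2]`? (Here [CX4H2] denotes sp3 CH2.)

Check the 24 heavy atoms by environment: 1× n (aromatic, H0, X2) → no; 7× c (aromatic, H0, X3) → no; 10× c (aromatic, H1, X3) → no; 1× C (H2, X4) → match; 1× C (H3, X4) → no; 2× N (H2, X3) → no; 1× C (H0, X3) → no; 1× O (H0, X1) → no.
That gives 1 matching atom.

1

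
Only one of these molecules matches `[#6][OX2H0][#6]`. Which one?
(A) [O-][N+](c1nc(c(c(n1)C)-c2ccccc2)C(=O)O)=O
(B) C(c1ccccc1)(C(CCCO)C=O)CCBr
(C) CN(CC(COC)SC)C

C

[#6][OX2H0][#6] describes an aliphatic oxygen bridging two carbons with no H on the oxygen (an ether).
(A) has a carboxylic acid group (-C(=O)OH) but the -OH oxygen has H1; the =O is OX1, not OX2.
(B) has a hydroxyl group (-OH) but the oxygen has H1, not H0 bridging two carbons.
(C) contains a methoxy ether (-OCH3), which satisfies every atom and bond constraint.
So the answer is (C).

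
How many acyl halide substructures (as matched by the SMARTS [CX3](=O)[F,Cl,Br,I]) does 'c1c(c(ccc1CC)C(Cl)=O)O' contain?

[CX3](=O)[F,Cl,Br,I] is the SMARTS for an acyl halide: a carbonyl carbon bonded to a halogen.
Exactly one fragment in the molecule meets all constraints, giving 1 match.

1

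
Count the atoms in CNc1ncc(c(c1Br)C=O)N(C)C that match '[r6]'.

Check the 14 heavy atoms by environment: 1× n (aromatic, in 6-ring) → match; 5× c (aromatic, in 6-ring) → match; 2× N (acyclic) → no; 4× C (acyclic) → no; 1× Br (acyclic) → no; 1× O (acyclic) → no.
Summing the matching environments: 1 + 5 = 6 matching atoms.

6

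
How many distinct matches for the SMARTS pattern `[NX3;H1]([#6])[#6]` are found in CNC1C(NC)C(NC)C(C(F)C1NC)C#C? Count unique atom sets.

[NX3;H1]([#6])[#6] is the SMARTS for a secondary amine: a trivalent nitrogen with one H, bonded to two carbons.
The molecule carries 4 separate instances of an N-methylamino group (-NHCH3) meeting every constraint; each maps to a distinct set of atoms, giving 4 matches.

4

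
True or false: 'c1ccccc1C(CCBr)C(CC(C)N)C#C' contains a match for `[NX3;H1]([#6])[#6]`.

False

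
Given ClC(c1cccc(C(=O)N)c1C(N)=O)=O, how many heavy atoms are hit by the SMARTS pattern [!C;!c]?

6

The query [!C;!c] means: neither aliphatic nor aromatic carbon — same as [!#6].
Check the 15 heavy atoms by environment: 6× c (aromatic) → no; 3× C → no; 3× O → match; 1× Cl → match; 2× N → match.
Summing the matching environments: 3 + 1 + 2 = 6 matching atoms.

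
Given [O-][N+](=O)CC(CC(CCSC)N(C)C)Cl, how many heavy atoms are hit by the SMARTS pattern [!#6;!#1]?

The query [!#6;!#1] means: not carbon and not hydrogen — any heteroatom.
Check the 15 heavy atoms by environment: 9× C → no; 1× N (charge +1) → match; 1× O (charge -1) → match; 1× O → match; 1× Cl → match; 1× N → match; 1× S → match.
Summing the matching environments: 1 + 1 + 1 + 1 + 1 + 1 = 6 matching atoms.

6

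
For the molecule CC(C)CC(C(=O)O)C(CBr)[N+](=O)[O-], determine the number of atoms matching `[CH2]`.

2

Check the 14 heavy atoms by environment: 2× C (H2) → match; 3× C (H1) → no; 1× C (H0) → no; 2× O (H0) → no; 1× O (H1) → no; 1× N (charge +1, H0) → no; 1× O (charge -1, H0) → no; 2× C (H3) → no; 1× Br (H0) → no.
That gives 2 matching atoms.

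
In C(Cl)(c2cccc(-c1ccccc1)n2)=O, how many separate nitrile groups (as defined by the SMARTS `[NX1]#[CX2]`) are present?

[NX1]#[CX2] is the SMARTS for a nitrile: a nitrogen triple-bonded to a two-connected carbon.
No fragment in the molecule satisfies every constraint, giving 0 matches.

0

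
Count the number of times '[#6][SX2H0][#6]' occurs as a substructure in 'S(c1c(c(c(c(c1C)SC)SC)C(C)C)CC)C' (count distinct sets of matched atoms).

[#6][SX2H0][#6] is the SMARTS for a thioether: an aliphatic sulfur bridging two carbons with no H on the sulfur.
The molecule carries 3 separate instances of a methylthio ether (-SCH3) meeting every constraint; each maps to a distinct set of atoms, giving 3 matches.

3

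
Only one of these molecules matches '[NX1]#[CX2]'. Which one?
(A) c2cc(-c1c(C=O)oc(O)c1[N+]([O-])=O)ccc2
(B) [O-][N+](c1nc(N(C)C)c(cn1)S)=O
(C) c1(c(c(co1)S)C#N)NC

[NX1]#[CX2] describes a nitrogen triple-bonded to a two-connected carbon (a nitrile).
(A) has a nitro group (-[N+](=O)[O-]) but there is no C#N triple bond.
(B) has a nitro group (-[N+](=O)[O-]) but there is no C#N triple bond.
(C) contains a nitrile (-C#N), which satisfies every atom and bond constraint.
So the answer is (C).

C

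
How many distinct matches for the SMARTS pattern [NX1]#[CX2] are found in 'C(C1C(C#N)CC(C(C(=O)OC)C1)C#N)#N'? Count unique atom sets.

3

[NX1]#[CX2] is the SMARTS for a nitrile: a nitrogen triple-bonded to a two-connected carbon.
The molecule carries 3 separate instances of a nitrile (-C#N) meeting every constraint; each maps to a distinct set of atoms, giving 3 matches.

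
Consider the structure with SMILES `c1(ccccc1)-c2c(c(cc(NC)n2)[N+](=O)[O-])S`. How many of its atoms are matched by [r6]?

12

The query [r6] means: r6 matches atoms in a six-membered ring.
Check the 18 heavy atoms by environment: 1× n (aromatic, in 6-ring) → match; 11× c (aromatic, in 6-ring) → match; 1× N (charge +1, acyclic) → no; 1× O (charge -1, acyclic) → no; 1× O (acyclic) → no; 1× S (acyclic) → no; 1× N (acyclic) → no; 1× C (acyclic) → no.
Summing the matching environments: 1 + 11 = 12 matching atoms.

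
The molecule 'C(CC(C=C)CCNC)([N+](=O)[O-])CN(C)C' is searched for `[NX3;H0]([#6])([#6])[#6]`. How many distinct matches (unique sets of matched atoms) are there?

[NX3;H0]([#6])([#6])[#6] is the SMARTS for a tertiary amine: a trivalent nitrogen with no H, bonded to three carbons.
Exactly one fragment in the molecule meets all constraints, giving 1 match.

1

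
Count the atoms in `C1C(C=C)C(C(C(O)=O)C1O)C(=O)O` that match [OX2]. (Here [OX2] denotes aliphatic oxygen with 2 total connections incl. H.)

3

The query [OX2] means: aliphatic oxygen with two total connections — ether, hydroxyl, or ester single-bond O.
Check the 14 heavy atoms by environment: 5× C (X4) → no; 4× C (X3) → no; 2× O (X1) → no; 3× O (X2) → match.
That gives 3 matching atoms.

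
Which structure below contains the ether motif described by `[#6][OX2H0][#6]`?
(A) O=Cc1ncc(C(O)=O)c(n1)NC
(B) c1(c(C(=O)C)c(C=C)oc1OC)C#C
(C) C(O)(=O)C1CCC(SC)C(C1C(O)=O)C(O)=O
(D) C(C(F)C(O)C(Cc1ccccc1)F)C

B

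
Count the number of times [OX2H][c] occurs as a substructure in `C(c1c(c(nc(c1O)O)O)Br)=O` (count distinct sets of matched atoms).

3

[OX2H][c] is the SMARTS for a phenol: a hydroxyl oxygen attached to an aromatic carbon.
The molecule carries 3 separate instances of a hydroxyl group (-OH) meeting every constraint; each maps to a distinct set of atoms, giving 3 matches.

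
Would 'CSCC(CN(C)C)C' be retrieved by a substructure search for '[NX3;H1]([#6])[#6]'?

The pattern [NX3;H1]([#6])[#6] describes a trivalent nitrogen with one H, bonded to two carbons — a secondary amine.
The closest candidate here is a dimethylamino group (-N(CH3)2), but the nitrogen has H0, not H1. No other fragment satisfies the full query, so there is no match.

No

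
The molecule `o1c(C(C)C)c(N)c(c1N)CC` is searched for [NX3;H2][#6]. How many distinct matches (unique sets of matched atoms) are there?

2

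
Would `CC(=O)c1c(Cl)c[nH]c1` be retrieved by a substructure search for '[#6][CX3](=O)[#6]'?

Yes

The pattern [#6][CX3](=O)[#6] describes a carbonyl carbon (no H) flanked by two carbons — a ketone.
The molecule carries an acetyl/ketone group (-C(=O)CH3), whose atoms satisfy every constraint of the query, so the pattern matches.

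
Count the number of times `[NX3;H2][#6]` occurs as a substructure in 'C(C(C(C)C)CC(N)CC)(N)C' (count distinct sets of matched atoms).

2

[NX3;H2][#6] is the SMARTS for a primary amine: a trivalent nitrogen with two H attached to carbon.
The molecule carries 2 separate instances of a primary amino group (-NH2) meeting every constraint; each maps to a distinct set of atoms, giving 2 matches.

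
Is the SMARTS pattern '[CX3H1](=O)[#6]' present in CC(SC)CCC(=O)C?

The pattern [CX3H1](=O)[#6] describes an sp2 carbon with one H, double-bonded to O and single-bonded to carbon — an aldehyde.
The closest candidate here is an acetyl/ketone group (-C(=O)CH3), but the carbonyl carbon has H0 (two carbon neighbours), not H1. No other fragment satisfies the full query, so there is no match.

No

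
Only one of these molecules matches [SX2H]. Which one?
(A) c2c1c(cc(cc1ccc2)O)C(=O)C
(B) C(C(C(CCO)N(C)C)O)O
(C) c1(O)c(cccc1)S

[SX2H] describes an aliphatic sulfur with two connections, one being H (a thiol).
(A) has a hydroxyl group (-OH) but it is an -OH, not an -SH.
(B) has a hydroxyl group (-OH) but it is an -OH, not an -SH.
(C) contains a thiol (-SH), which satisfies every atom and bond constraint.
So the answer is (C).

C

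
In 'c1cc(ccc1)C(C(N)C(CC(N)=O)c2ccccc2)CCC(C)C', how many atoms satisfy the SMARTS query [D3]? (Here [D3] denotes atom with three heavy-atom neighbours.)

Check the 25 heavy atoms by environment: 3× C (D2) → no; 5× C (D3) → match; 2× N (D1) → no; 2× c (aromatic, D3) → match; 10× c (aromatic, D2) → no; 1× O (D1) → no; 2× C (D1) → no.
Summing the matching environments: 5 + 2 = 7 matching atoms.

7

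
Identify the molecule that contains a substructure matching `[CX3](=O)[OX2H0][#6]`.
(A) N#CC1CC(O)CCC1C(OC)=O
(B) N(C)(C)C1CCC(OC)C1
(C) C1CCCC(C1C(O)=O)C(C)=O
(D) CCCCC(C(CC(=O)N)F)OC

A

[CX3](=O)[OX2H0][#6] describes a carbonyl carbon bonded to an oxygen that is itself bonded to carbon (no H on that O) (an ester).
(A) contains a methyl-ester group (-C(=O)OCH3), which satisfies every atom and bond constraint.
(B) has a methoxy ether (-OCH3) but the ether oxygen is not adjacent to a C=O carbon.
(C) has a carboxylic acid group (-C(=O)OH) but the singly-bonded O carries H (OX2H1, not H0).
(D) has a primary amide (-C(=O)NH2) but the carbonyl is bonded to N, not to an O-C linkage.
So the answer is (A).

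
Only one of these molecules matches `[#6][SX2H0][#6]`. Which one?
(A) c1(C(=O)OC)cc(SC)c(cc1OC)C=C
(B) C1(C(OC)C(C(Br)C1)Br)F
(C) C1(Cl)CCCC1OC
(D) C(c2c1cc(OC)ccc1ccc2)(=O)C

A

[#6][SX2H0][#6] describes an aliphatic sulfur bridging two carbons with no H on the sulfur (a thioether).
(A) contains a methylthio ether (-SCH3), which satisfies every atom and bond constraint.
(B) has a methoxy ether (-OCH3) but the bridging atom is O, not S.
(C) has a methoxy ether (-OCH3) but the bridging atom is O, not S.
(D) has a methoxy ether (-OCH3) but the bridging atom is O, not S.
So the answer is (A).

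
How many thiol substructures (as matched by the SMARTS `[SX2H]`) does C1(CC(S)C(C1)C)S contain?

2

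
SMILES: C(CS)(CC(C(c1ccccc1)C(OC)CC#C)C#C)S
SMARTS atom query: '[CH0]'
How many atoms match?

The query [CH0] means: aliphatic carbon with no attached hydrogen.
Check the 21 heavy atoms by environment: 3× C (H2) → no; 6× C (H1) → no; 2× S (H1) → no; 1× O (H0) → no; 1× C (H3) → no; 2× C (H0) → match; 1× c (aromatic, H0) → no; 5× c (aromatic, H1) → no.
That gives 2 matching atoms.

2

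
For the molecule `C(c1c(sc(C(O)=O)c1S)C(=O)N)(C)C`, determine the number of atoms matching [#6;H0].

The query [#6;H0] means: any carbon with no attached hydrogen.
Check the 15 heavy atoms by environment: 1× s (aromatic, H0) → no; 4× c (aromatic, H0) → match; 2× C (H0) → match; 2× O (H0) → no; 1× N (H2) → no; 1× C (H1) → no; 2× C (H3) → no; 1× S (H1) → no; 1× O (H1) → no.
Summing the matching environments: 4 + 2 = 6 matching atoms.

6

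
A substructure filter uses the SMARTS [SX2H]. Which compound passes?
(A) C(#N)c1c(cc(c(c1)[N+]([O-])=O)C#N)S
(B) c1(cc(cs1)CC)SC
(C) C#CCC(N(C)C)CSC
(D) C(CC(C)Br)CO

[SX2H] describes an aliphatic sulfur with two connections, one being H (a thiol).
(A) contains a thiol (-SH), which satisfies every atom and bond constraint.
(B) has a methylthio ether (-SCH3) but the sulfur has H0 (bonded to two carbons), not H1.
(C) has a methylthio ether (-SCH3) but the sulfur has H0 (bonded to two carbons), not H1.
(D) has a hydroxyl group (-OH) but it is an -OH, not an -SH.
So the answer is (A).

A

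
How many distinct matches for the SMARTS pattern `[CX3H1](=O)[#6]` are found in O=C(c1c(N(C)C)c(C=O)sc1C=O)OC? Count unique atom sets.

2

[CX3H1](=O)[#6] is the SMARTS for an aldehyde: an sp2 carbon with one H, double-bonded to O and single-bonded to carbon.
The molecule carries 2 separate instances of an aldehyde (-CHO) meeting every constraint; each maps to a distinct set of atoms, giving 2 matches.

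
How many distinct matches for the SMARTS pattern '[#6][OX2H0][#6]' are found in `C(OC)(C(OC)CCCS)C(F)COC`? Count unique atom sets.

3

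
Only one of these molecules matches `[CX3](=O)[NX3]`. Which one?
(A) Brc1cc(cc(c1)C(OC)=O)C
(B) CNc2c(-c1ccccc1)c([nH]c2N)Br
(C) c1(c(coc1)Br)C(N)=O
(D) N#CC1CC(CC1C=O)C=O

C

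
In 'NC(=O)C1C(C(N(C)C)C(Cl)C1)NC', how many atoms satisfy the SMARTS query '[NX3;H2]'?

1

The query [NX3;H2] means: aliphatic N with 3 total connections, two of them H — an -NH2 nitrogen (amine or amide).
Check the 14 heavy atoms by environment: 4× C (H1, X4) → no; 1× C (H2, X4) → no; 1× Cl (H0, X1) → no; 1× N (H1, X3) → no; 3× C (H3, X4) → no; 1× C (H0, X3) → no; 1× O (H0, X1) → no; 1× N (H2, X3) → match; 1× N (H0, X3) → no.
That gives 1 matching atom.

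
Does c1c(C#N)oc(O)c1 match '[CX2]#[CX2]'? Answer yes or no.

No

The pattern [CX2]#[CX2] describes a carbon-carbon triple bond — an alkyne.
The closest candidate here is a nitrile (-C#N), but the triple bond is C#N, not C#C. No other fragment satisfies the full query, so there is no match.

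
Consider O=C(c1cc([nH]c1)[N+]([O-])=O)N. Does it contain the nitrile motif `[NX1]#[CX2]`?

No

The pattern [NX1]#[CX2] describes a nitrogen triple-bonded to a two-connected carbon — a nitrile.
The closest candidate here is a primary amide (-C(=O)NH2), but the nitrogen is NX3, not NX1. No other fragment satisfies the full query, so there is no match.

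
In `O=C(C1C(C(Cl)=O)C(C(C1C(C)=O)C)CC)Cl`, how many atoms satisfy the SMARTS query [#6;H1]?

Check the 17 heavy atoms by environment: 5× C (H1) → match; 1× C (H2) → no; 3× C (H3) → no; 3× C (H0) → no; 3× O (H0) → no; 2× Cl (H0) → no.
That gives 5 matching atoms.

5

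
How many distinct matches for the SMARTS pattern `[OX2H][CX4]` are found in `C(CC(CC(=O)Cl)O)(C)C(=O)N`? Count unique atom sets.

[OX2H][CX4] is the SMARTS for an aliphatic alcohol: a hydroxyl oxygen bound to an sp3 (X4) carbon.
Exactly one fragment in the molecule meets all constraints, giving 1 match.

1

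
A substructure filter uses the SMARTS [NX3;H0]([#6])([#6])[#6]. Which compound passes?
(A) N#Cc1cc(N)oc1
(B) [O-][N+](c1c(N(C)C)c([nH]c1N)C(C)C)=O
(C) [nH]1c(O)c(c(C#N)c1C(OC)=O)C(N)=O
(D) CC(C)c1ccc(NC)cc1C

[NX3;H0]([#6])([#6])[#6] describes a trivalent nitrogen with no H, bonded to three carbons (a tertiary amine).
(A) has a primary amino group (-NH2) but the nitrogen has H2, not H0 with three carbons.
(B) contains a dimethylamino group (-N(CH3)2), which satisfies every atom and bond constraint.
(C) has a primary amide (-C(=O)NH2) but the amide nitrogen has H2 and only one carbon neighbour.
(D) has an N-methylamino group (-NHCH3) but the nitrogen still has one H (H1), not H0.
So the answer is (B).

B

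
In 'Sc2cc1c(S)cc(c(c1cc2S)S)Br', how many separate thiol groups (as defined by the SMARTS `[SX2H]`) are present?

[SX2H] is the SMARTS for a thiol: an aliphatic sulfur with two connections, one being H.
The molecule carries 4 separate instances of a thiol (-SH) meeting every constraint; each maps to a distinct set of atoms, giving 4 matches.

4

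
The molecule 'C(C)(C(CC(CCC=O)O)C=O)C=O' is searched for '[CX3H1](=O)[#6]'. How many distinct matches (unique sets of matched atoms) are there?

3

[CX3H1](=O)[#6] is the SMARTS for an aldehyde: an sp2 carbon with one H, double-bonded to O and single-bonded to carbon.
The molecule carries 3 separate instances of an aldehyde (-CHO) meeting every constraint; each maps to a distinct set of atoms, giving 3 matches.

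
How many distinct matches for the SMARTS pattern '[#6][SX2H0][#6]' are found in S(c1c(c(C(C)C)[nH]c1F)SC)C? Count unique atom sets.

2

[#6][SX2H0][#6] is the SMARTS for a thioether: an aliphatic sulfur bridging two carbons with no H on the sulfur.
The molecule carries 2 separate instances of a methylthio ether (-SCH3) meeting every constraint; each maps to a distinct set of atoms, giving 2 matches.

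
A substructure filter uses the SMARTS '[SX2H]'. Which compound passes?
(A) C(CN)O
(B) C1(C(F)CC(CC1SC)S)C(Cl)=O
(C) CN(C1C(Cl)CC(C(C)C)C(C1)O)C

B

[SX2H] describes an aliphatic sulfur with two connections, one being H (a thiol).
(A) has a hydroxyl group (-OH) but it is an -OH, not an -SH.
(B) contains a thiol (-SH), which satisfies every atom and bond constraint.
(C) has a hydroxyl group (-OH) but it is an -OH, not an -SH.
So the answer is (B).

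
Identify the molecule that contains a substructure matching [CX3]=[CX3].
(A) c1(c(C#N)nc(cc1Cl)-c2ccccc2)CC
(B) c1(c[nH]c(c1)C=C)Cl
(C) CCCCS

B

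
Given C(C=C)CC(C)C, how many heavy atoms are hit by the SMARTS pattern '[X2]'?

0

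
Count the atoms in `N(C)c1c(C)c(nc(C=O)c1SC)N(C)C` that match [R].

The query [R] means: R matches any atom that is part of a ring.
Check the 16 heavy atoms by environment: 1× n (aromatic, in 6-ring) → match; 5× c (aromatic, in 6-ring) → match; 6× C (acyclic) → no; 2× N (acyclic) → no; 1× O (acyclic) → no; 1× S (acyclic) → no.
Summing the matching environments: 1 + 5 = 6 matching atoms.

6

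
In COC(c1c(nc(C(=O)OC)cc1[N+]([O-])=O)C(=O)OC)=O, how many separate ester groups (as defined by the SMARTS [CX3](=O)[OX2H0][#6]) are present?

[CX3](=O)[OX2H0][#6] is the SMARTS for an ester: a carbonyl carbon bonded to an oxygen that is itself bonded to carbon (no H on that O).
The molecule carries 3 separate instances of a methyl-ester group (-C(=O)OCH3) meeting every constraint; each maps to a distinct set of atoms, giving 3 matches.

3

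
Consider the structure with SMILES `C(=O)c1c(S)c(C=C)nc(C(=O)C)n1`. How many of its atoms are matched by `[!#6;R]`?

2

The query [!#6;R] means: non-carbon atom that is part of a ring.
Check the 14 heavy atoms by environment: 2× n (aromatic, in 6-ring) → match; 4× c (aromatic, in 6-ring) → no; 5× C (acyclic) → no; 2× O (acyclic) → no; 1× S (acyclic) → no.
That gives 2 matching atoms.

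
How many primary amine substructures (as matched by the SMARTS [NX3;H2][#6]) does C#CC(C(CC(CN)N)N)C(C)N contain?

4

[NX3;H2][#6] is the SMARTS for a primary amine: a trivalent nitrogen with two H attached to carbon.
The molecule carries 4 separate instances of a primary amino group (-NH2) meeting every constraint; each maps to a distinct set of atoms, giving 4 matches.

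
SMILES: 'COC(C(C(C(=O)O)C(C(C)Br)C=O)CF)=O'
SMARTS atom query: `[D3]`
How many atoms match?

6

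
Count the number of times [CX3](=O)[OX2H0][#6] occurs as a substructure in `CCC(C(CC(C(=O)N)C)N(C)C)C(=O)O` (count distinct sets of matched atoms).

0

[CX3](=O)[OX2H0][#6] is the SMARTS for an ester: a carbonyl carbon bonded to an oxygen that is itself bonded to carbon (no H on that O).
The molecule has a carboxylic acid group (-C(=O)OH), but the singly-bonded O carries H (OX2H1, not H0); nothing else fits, so there are 0 matches.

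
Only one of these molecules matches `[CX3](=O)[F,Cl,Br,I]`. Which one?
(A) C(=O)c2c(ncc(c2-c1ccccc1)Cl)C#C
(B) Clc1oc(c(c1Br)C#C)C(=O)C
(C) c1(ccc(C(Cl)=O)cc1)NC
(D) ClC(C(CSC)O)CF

[CX3](=O)[F,Cl,Br,I] describes a carbonyl carbon bonded to a halogen (an acyl halide).
(A) has a chloro substituent but the Cl is not on a carbonyl carbon.
(B) has a chloro substituent but the Cl is not on a carbonyl carbon.
(C) contains an acyl chloride (-C(=O)Cl), which satisfies every atom and bond constraint.
(D) has a chloro substituent but the Cl is not on a carbonyl carbon.
So the answer is (C).

C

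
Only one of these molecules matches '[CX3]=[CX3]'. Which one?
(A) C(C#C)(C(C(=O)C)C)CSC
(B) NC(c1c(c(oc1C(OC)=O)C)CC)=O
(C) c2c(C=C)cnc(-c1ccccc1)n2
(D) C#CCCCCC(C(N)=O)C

C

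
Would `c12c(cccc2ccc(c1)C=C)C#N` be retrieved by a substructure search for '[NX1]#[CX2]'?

The pattern [NX1]#[CX2] describes a nitrogen triple-bonded to a two-connected carbon — a nitrile.
The molecule carries a nitrile (-C#N), whose atoms satisfy every constraint of the query, so the pattern matches.

Yes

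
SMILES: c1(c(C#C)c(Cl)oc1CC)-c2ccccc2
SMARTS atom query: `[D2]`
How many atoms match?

8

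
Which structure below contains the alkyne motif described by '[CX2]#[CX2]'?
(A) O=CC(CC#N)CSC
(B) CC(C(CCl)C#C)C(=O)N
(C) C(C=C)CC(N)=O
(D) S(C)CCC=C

B

[CX2]#[CX2] describes a carbon-carbon triple bond (an alkyne).
(A) has a nitrile (-C#N) but the triple bond is C#N, not C#C.
(B) contains an ethynyl group (-C#CH), which satisfies every atom and bond constraint.
(C) has a vinyl group (-CH=CH2) but the C=C is a double bond; both carbons are CX3, not CX2.
(D) has a vinyl group (-CH=CH2) but the C=C is a double bond; both carbons are CX3, not CX2.
So the answer is (B).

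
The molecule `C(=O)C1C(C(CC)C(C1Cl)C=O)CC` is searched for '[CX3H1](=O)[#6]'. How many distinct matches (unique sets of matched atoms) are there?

[CX3H1](=O)[#6] is the SMARTS for an aldehyde: an sp2 carbon with one H, double-bonded to O and single-bonded to carbon.
The molecule carries 2 separate instances of an aldehyde (-CHO) meeting every constraint; each maps to a distinct set of atoms, giving 2 matches.

2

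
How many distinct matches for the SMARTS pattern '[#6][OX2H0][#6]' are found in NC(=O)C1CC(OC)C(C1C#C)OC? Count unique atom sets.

2

[#6][OX2H0][#6] is the SMARTS for an ether: an aliphatic oxygen bridging two carbons with no H on the oxygen.
The molecule carries 2 separate instances of a methoxy ether (-OCH3) meeting every constraint; each maps to a distinct set of atoms, giving 2 matches.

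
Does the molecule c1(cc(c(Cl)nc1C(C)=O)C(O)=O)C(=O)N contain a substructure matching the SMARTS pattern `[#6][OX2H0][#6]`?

The pattern [#6][OX2H0][#6] describes an aliphatic oxygen bridging two carbons with no H on the oxygen — an ether.
The closest candidate here is a carboxylic acid group (-C(=O)OH), but the -OH oxygen has H1; the =O is OX1, not OX2. No other fragment satisfies the full query, so there is no match.

No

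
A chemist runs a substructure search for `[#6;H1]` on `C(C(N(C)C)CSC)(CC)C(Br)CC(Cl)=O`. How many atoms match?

The query [#6;H1] means: any carbon bearing exactly one hydrogen.
Check the 16 heavy atoms by environment: 3× C (H2) → no; 3× C (H1) → match; 1× S (H0) → no; 4× C (H3) → no; 1× C (H0) → no; 1× O (H0) → no; 1× Cl (H0) → no; 1× N (H0) → no; 1× Br (H0) → no.
That gives 3 matching atoms.

3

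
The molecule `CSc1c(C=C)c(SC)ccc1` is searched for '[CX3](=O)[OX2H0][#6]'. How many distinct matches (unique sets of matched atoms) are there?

[CX3](=O)[OX2H0][#6] is the SMARTS for an ester: a carbonyl carbon bonded to an oxygen that is itself bonded to carbon (no H on that O).
No fragment in the molecule satisfies every constraint, giving 0 matches.

0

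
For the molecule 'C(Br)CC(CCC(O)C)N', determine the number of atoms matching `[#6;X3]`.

0

The query [#6;X3] means: any carbon (aromatic or not) with three total connections.
Check the 10 heavy atoms by environment: 7× C (X4) → no; 1× Br (X1) → no; 1× N (X3) → no; 1× O (X2) → no.
No environment satisfies the query, so 0 matching atoms.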